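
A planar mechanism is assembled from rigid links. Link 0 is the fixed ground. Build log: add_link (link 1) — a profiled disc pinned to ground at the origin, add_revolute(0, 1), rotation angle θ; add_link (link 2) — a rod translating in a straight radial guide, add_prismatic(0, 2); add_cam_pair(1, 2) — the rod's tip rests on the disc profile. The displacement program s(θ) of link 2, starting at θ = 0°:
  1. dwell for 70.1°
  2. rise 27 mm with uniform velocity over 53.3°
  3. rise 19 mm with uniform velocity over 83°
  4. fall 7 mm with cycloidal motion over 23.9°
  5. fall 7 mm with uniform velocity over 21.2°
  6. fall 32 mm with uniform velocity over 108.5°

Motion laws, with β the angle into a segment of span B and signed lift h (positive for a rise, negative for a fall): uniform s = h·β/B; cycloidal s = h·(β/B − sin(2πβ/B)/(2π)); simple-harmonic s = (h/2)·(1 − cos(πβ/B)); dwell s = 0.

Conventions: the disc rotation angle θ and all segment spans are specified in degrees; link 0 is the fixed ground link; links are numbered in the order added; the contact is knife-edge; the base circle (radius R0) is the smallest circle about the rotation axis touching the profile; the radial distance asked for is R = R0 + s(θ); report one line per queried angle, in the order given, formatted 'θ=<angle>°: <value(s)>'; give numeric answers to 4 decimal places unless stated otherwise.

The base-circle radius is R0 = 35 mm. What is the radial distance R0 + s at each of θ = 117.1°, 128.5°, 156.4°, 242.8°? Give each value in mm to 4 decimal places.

seg 1 [0°–70.1°] dwell: s stays 0.0000
seg 2 [70.1°–123.4°] uniform, h=27: θ=117.1° here. β=47, B=53.3. 27·47/53.3 = 23.8086 → s = 23.8086
seg 2 [70.1°–123.4°] uniform, h=27: full span → s += 27 → s = 27.0000
seg 3 [123.4°–206.4°] uniform, h=19: θ=128.5° here. β=5.1, B=83. 19·5.1/83 = 1.1675 → s = 28.1675
seg 3 [123.4°–206.4°] uniform, h=19: θ=156.4° here. β=33, B=83. 19·33/83 = 7.5542 → s = 34.5542
seg 3 [123.4°–206.4°] uniform, h=19: full span → s += 19 → s = 46.0000
seg 4 [206.4°–230.3°] cycloidal, h=-7: full span → s += -7 → s = 39.0000
seg 5 [230.3°–251.5°] uniform, h=-7: θ=242.8° here. β=12.5, B=21.2. -7·12.5/21.2 = -4.1274 → s = 34.8726
θ=117.1°: R = R0 + s = 35 + 23.8086 = 58.8086
θ=128.5°: R = R0 + s = 35 + 28.1675 = 63.1675
θ=156.4°: R = R0 + s = 35 + 34.5542 = 69.5542
θ=242.8°: R = R0 + s = 35 + 34.8726 = 69.8726

θ=117.1°: 58.8086
θ=128.5°: 63.1675
θ=156.4°: 69.5542
θ=242.8°: 69.8726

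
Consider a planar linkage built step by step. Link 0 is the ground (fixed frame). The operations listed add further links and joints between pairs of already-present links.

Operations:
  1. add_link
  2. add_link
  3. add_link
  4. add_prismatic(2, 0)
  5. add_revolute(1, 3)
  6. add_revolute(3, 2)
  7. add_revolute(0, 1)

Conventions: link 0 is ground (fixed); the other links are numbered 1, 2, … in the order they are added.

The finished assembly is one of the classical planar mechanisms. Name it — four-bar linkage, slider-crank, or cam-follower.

links: 4 (incl. ground); joints: 3 revolute, 1 prismatic, 0 higher (cam) pair, forming one closed loop
4 links, 3 revolutes + 1 prismatic in one loop → slider-crank

slider-crank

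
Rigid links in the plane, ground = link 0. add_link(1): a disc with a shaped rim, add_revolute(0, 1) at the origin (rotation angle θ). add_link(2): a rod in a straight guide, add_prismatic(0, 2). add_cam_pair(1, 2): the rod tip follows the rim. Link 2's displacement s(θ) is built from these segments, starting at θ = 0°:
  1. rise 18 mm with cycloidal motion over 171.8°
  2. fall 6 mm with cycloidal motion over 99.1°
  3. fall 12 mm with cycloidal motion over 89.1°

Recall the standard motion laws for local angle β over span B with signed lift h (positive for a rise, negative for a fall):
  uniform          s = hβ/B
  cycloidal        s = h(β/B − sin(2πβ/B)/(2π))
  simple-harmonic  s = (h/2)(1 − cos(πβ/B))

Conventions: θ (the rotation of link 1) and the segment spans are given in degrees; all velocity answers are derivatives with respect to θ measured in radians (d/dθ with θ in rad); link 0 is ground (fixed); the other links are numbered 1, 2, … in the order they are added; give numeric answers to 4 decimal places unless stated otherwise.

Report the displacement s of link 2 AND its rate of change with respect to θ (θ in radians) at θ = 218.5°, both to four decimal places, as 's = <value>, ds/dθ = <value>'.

segment 1 (0° to 171.8°, cycloidal, h = 18) is passed completely: s = 0.0000 + (18) = 18.0000
θ = 218.5° falls in segment 2 (171.8° to 270.9°, cycloidal, h = -6): β = 218.5 − 171.8 = 46.7°, B = 99.1°; Δs = -6·(0.4712 − sin(2π·0.4712)/(2π)) = -2.6558; s = 18.0000 − 2.6558 = 15.3442
velocity in seg [171.8°–270.9°] (cycloidal), θ in radians: β = 46.7° = 0.8151 rad, B = 99.1° = 1.7296 rad; ds/dθ = (h/B)(1 − cos(2πβ/B)) = ((-6)/1.7296)(1 − cos(2π·0.4712)) = -6.881456 mm/rad

s = 15.3442, ds/dθ = -6.8815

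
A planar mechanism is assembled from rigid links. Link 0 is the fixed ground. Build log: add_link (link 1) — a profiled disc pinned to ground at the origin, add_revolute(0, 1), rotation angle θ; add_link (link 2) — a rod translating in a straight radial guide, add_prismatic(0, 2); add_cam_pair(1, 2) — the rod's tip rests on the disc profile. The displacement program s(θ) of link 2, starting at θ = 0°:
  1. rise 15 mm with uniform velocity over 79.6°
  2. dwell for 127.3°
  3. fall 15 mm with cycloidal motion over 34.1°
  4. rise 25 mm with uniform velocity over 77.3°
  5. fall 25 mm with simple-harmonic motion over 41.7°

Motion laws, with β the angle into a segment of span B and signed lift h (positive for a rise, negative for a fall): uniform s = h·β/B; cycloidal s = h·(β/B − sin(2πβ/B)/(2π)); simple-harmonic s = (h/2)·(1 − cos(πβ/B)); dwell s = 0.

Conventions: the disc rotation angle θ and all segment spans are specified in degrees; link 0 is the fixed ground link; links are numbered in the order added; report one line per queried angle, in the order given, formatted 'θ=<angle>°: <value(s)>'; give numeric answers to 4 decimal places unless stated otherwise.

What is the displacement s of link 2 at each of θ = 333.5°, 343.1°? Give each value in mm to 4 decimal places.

seg 1 [0°–79.6°] uniform, h=15: full span → s += 15 → s = 15.0000
seg 2 [79.6°–206.9°] dwell: s stays 15.0000
seg 3 [206.9°–241°] cycloidal, h=-15: full span → s += -15 → s = 0.0000
seg 4 [241°–318.3°] uniform, h=25: full span → s += 25 → s = 25.0000
seg 5 [318.3°–360°] simple-harmonic, h=-25: θ=333.5° here. β=15.2, B=41.7. -25/2·(1 − cos(π·0.3645)) = -7.3385 → s = 17.6615
seg 5 [318.3°–360°] simple-harmonic, h=-25: θ=343.1° here. β=24.8, B=41.7. -25/2·(1 − cos(π·0.5947)) = -16.1652 → s = 8.8348

θ=333.5°: 17.6615
θ=343.1°: 8.8348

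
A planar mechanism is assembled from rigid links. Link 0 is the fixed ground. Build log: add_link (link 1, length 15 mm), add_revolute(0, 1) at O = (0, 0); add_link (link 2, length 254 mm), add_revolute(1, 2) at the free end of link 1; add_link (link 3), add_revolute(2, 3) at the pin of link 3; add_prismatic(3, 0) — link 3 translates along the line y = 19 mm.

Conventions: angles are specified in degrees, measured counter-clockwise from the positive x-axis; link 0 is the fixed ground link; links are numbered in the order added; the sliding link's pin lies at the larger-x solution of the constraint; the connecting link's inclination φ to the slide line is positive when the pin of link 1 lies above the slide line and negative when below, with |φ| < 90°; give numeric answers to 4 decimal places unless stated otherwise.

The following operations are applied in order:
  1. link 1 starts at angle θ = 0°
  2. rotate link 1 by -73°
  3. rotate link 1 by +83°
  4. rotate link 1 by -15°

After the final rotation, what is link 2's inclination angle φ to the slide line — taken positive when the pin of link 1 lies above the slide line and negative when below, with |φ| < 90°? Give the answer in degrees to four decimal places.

geometry: r = 15 mm, L = 254 mm, e = 19 mm; θ starts at 0°
rotate link 1 by -73°: θ ← 0° -73° = -73°
rotate link 1 by +83°: θ ← -73° +83° = 10°
rotate link 1 by -15°: θ ← 10° -15° = -5°
h = r sin θ − e = -1.307336 − 19 = -20.307336
sin φ = h / L = -20.307336 / 254 = -0.07995014
φ = arcsin(-0.07995014) = -4.585700°

-4.5857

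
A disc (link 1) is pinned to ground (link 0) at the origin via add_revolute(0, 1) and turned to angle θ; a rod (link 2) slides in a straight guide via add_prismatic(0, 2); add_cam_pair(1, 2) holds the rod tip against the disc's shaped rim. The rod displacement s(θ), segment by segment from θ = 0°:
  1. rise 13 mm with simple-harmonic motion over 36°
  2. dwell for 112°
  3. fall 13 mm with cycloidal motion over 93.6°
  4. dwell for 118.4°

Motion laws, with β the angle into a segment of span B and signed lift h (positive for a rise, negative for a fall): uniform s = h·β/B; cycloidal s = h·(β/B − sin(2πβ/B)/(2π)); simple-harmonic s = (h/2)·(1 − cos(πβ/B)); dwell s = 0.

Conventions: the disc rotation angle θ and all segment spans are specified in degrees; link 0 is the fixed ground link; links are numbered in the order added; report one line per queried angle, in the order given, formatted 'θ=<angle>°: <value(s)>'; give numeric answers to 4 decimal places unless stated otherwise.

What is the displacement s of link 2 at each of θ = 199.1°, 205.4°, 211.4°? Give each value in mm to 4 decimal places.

segment 1 (0° to 36°, simple-harmonic, h = 13) is passed completely: s = 0.0000 + (13) = 13.0000
segment 2 (36° to 148°, dwell): s unchanged at 13.0000
θ = 199.1° falls in segment 3 (148° to 241.6°, cycloidal, h = -13): β = 199.1 − 148 = 51.1°, B = 93.6°; Δs = -13·(0.5459 − sin(2π·0.5459)/(2π)) = -7.6862; s = 13.0000 − 7.6862 = 5.3138
θ = 205.4° falls in segment 3 (148° to 241.6°, cycloidal, h = -13): β = 205.4 − 148 = 57.4°, B = 93.6°; Δs = -13·(0.6132 − sin(2π·0.6132)/(2π)) = -9.3233; s = 13.0000 − 9.3233 = 3.6767
θ = 211.4° falls in segment 3 (148° to 241.6°, cycloidal, h = -13): β = 211.4 − 148 = 63.4°, B = 93.6°; Δs = -13·(0.6774 − sin(2π·0.6774)/(2π)) = -10.6627; s = 13.0000 − 10.6627 = 2.3373

θ=199.1°: 5.3138
θ=205.4°: 3.6767
θ=211.4°: 2.3373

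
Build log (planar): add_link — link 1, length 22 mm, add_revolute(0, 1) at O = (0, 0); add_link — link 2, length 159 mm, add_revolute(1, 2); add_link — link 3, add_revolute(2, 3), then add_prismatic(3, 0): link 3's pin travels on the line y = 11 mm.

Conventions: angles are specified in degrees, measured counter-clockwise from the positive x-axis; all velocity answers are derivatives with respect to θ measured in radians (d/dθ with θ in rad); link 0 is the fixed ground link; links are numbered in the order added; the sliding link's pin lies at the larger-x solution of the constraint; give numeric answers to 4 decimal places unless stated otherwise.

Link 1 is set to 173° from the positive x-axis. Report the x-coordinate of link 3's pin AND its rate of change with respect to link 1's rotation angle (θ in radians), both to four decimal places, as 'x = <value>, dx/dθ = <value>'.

geometry: r = 22 mm, L = 159 mm, e = 11 mm
crank pin P = (r cos θ, r sin θ) = (-21.836015, 2.681126)
h = r sin θ − e = 2.681126 − 11 = -8.318874
x = r cos θ + √(L² − h²) = -21.836015 + 158.782229 = 136.946214
dx/dθ = −r sin θ − h·r cos θ/√(L² − h²) (θ in radians; h = -8.318874) = -3.825152

x = 136.9462, dx/dθ = -3.8252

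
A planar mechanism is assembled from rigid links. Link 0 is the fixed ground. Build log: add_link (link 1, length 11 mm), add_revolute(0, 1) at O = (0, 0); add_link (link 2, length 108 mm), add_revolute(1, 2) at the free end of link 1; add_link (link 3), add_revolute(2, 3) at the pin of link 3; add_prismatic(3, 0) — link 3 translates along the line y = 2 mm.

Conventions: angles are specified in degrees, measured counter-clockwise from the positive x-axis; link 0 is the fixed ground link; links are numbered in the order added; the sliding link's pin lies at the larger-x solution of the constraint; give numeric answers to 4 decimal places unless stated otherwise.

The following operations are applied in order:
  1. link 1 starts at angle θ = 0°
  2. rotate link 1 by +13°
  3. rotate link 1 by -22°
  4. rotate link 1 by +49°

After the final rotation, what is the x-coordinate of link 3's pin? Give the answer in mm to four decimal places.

geometry: r = 11 mm, L = 108 mm, e = 2 mm; θ starts at 0°
rotate link 1 by +13°: θ ← 0° +13° = 13°
rotate link 1 by -22°: θ ← 13° -22° = -9°
rotate link 1 by +49°: θ ← -9° +49° = 40°
crank pin P = (r cos θ, r sin θ) = (8.426489, 7.070664)
h = r sin θ − e = 7.070664 − 2 = 5.070664
x = r cos θ + √(L² − h²) = 8.426489 + 107.880899 = 116.307388

116.3074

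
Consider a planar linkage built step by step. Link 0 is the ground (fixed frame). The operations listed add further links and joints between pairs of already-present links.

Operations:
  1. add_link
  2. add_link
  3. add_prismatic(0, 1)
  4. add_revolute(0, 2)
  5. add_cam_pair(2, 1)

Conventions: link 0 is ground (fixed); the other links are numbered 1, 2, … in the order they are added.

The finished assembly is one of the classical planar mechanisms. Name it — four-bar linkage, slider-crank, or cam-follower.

links: 3 (incl. ground); joints: 1 revolute, 1 prismatic, 1 higher (cam) pair, forming one closed loop
3 links, revolute + prismatic + higher pair in one loop → cam-follower

cam-follower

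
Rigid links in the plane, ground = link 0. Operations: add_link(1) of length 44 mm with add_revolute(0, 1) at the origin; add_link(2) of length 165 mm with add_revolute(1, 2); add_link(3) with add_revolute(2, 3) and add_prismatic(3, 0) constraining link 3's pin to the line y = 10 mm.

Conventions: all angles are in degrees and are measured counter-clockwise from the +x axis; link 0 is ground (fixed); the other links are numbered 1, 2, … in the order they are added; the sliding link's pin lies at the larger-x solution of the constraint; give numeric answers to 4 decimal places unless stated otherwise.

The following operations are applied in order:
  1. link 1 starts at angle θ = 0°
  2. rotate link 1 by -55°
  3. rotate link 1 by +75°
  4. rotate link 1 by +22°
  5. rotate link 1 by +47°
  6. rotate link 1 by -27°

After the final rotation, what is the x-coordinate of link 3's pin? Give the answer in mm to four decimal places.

geometry: r = 44 mm, L = 165 mm, e = 10 mm; θ starts at 0°
rotate link 1 by -55°: θ ← 0° -55° = -55°
rotate link 1 by +75°: θ ← -55° +75° = 20°
rotate link 1 by +22°: θ ← 20° +22° = 42°
rotate link 1 by +47°: θ ← 42° +47° = 89°
rotate link 1 by -27°: θ ← 89° -27° = 62°
crank pin P = (r cos θ, r sin θ) = (20.656749, 38.849694)
h = r sin θ − e = 38.849694 − 10 = 28.849694
x = r cos θ + √(L² − h²) = 20.656749 + 162.458287 = 183.115036

183.1150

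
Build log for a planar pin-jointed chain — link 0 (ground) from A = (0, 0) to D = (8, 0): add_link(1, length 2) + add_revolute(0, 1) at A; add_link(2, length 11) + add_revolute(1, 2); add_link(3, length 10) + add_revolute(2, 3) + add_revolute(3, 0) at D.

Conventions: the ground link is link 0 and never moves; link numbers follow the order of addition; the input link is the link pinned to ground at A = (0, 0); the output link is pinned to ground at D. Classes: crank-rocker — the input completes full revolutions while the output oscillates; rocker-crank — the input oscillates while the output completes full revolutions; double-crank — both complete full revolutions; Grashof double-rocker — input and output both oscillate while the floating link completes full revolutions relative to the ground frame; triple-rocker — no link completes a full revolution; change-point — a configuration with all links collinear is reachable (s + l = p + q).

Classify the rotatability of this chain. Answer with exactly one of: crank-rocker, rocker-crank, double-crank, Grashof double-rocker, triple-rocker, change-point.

lengths: ground=8, input=2, coupler=11, output=10
sorted: s=2 (shortest), l=11 (longest), p+q=18
s + l = 13 vs p + q = 18
s + l < p + q (Grashof) with shortest = input link → crank-rocker

crank-rocker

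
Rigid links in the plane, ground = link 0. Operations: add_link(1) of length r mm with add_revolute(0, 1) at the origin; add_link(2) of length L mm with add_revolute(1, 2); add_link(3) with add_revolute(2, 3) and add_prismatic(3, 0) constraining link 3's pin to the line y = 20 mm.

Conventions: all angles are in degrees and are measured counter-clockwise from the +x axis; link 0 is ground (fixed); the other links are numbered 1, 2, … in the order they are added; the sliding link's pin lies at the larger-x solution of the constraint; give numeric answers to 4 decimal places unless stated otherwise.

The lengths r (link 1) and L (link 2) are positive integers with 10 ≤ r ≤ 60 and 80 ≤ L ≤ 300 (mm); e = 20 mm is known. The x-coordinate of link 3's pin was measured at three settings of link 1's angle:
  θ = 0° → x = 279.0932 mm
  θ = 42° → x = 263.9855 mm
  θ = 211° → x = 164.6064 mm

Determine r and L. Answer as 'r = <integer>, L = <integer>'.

constraint per measurement: (x − r cos θ)² + (r sin θ − e)² = L²
subtracting the θ₁ and θ₂ equations cancels the r² and L² terms:
r = (x₁² − x₂²) / (2[(x₁cos θ₁ + e sin θ₁) − (x₂cos θ₂ + e sin θ₂)]) = 59.0000 → r = 59
L² = (x₁ − r cos θ₁)² + (r sin θ₁ − e)² = 48841.0167 → L = 221.0000 → L = 221
check at θ₃=211°: x = 164.6064 (printed 164.6064) ✓

r = 59, L = 221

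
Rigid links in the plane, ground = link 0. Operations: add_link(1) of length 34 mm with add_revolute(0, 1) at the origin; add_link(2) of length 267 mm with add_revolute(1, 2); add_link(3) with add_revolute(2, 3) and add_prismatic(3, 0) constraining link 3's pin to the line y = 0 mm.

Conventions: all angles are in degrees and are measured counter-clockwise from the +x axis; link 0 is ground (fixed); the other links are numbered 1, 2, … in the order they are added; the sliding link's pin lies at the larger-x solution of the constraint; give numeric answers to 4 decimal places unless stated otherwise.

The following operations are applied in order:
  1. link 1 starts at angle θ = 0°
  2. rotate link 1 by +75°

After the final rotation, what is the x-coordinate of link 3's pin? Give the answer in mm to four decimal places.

geometry: r = 34 mm, L = 267 mm, e = 0 mm; θ starts at 0°
rotate link 1 by +75°: θ ← 0° +75° = 75°
crank pin P = (r cos θ, r sin θ) = (8.799848, 32.841478)
h = r sin θ − e = 32.841478 − 0 = 32.841478
x = r cos θ + √(L² − h²) = 8.799848 + 264.972522 = 273.772369

273.7724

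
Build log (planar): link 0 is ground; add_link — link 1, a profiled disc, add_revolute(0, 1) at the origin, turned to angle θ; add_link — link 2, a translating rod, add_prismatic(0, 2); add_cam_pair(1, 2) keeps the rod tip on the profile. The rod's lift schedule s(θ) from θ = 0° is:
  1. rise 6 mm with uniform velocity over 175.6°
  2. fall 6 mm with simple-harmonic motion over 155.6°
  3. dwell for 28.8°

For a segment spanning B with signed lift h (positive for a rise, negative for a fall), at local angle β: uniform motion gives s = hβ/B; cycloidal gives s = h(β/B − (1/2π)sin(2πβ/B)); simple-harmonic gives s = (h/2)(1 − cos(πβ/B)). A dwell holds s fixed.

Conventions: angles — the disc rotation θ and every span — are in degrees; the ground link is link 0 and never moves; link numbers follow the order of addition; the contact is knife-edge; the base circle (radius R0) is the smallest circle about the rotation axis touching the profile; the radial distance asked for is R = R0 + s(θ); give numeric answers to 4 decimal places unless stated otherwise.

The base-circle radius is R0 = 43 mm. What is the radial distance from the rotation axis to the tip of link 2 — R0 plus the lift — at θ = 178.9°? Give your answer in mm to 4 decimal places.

seg 1 [0°–175.6°] uniform, h=6: full span → s += 6 → s = 6.0000
seg 2 [175.6°–331.2°] simple-harmonic, h=-6: θ=178.9° here. β=3.3, B=155.6. -6/2·(1 − cos(π·0.0212)) = -0.0067 → s = 5.9933
R = R0 + s = 43 + 5.9933 = 48.9933

48.9933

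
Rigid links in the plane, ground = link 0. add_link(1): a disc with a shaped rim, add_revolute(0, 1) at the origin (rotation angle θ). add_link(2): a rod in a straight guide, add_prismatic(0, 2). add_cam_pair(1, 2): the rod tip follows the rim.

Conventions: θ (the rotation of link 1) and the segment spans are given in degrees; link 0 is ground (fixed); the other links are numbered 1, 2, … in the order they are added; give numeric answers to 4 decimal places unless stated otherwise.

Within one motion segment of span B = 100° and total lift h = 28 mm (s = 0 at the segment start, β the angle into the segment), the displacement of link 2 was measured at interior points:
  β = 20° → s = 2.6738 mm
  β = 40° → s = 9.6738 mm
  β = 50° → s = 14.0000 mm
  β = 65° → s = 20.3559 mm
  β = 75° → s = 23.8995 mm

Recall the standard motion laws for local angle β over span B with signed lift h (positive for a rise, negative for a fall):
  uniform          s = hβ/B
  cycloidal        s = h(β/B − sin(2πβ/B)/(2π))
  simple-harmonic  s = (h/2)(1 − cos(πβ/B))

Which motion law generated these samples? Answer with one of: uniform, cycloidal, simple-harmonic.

candidates at β/B = r: uniform s = h·r (linear in β); cycloidal s = h·(r − sin(2πr)/(2π)); simple-harmonic s = (h/2)(1 − cos(πr))
β=20°: printed 2.6738 | uniform 5.6000, cycloidal 1.3618, simple-harmonic 2.6738
β=40°: printed 9.6738 | uniform 11.2000, cycloidal 8.5806, simple-harmonic 9.6738
β=50°: printed 14.0000 | uniform 14.0000, cycloidal 14.0000, simple-harmonic 14.0000
β=65°: printed 20.3559 | uniform 18.2000, cycloidal 21.8053, simple-harmonic 20.3559
β=75°: printed 23.8995 | uniform 21.0000, cycloidal 25.4563, simple-harmonic 23.8995
only one law matches every sample → simple-harmonic

simple-harmonic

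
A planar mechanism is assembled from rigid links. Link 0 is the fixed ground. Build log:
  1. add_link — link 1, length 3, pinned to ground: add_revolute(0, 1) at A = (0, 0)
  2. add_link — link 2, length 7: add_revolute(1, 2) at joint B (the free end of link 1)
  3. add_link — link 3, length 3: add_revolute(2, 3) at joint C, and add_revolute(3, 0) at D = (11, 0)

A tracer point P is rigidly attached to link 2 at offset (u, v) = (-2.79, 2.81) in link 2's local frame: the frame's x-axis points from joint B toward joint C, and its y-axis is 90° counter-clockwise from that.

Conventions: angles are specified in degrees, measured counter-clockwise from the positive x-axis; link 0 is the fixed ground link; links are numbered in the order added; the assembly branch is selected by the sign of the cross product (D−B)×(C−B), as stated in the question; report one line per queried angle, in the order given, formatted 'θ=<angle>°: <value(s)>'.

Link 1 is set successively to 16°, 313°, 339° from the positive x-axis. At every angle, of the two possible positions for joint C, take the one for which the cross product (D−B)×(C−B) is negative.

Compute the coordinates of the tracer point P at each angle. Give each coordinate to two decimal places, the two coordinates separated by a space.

A=(0,0), D=(11.00,0)
θ=16°: B = A + 3.00·(cos16°, sin16°) = (2.8838, 0.8269)
θ=16°: |BD| = 8.1582
θ=16°: circle(B,7.00) ∩ circle(D,3.00): a=6.5306, h=2.5201
θ=16°:   candidates: C₊=(9.6362,2.6721) cross=20.560; C₋=(9.1253,-2.3421) cross=-20.560
θ=16°:   branch - wants cross < 0 → take C=(9.1253,-2.3421) (cross=-20.560)
θ=16°: ex = (C−B)/|BC| = (0.8917,-0.4527); ey = (0.4527,0.8917)
θ=16°: P = B + -2.79·ex + 2.81·ey = (1.6682,4.5955)
θ=313°: B = A + 3.00·(cos313°, sin313°) = (2.0460, -2.1941)
θ=313°: |BD| = 9.2189
θ=313°: circle(B,7.00) ∩ circle(D,3.00): a=6.7789, h=1.7454
θ=313°:   candidates: C₊=(8.2147,1.1145) cross=16.091; C₋=(9.0455,-2.2760) cross=-16.091
θ=313°:   branch - wants cross < 0 → take C=(9.0455,-2.2760) (cross=-16.091)
θ=313°: ex = (C−B)/|BC| = (0.9999,-0.0117); ey = (0.0117,0.9999)
θ=313°: P = B + -2.79·ex + 2.81·ey = (-0.7109,0.6484)
θ=339°: B = A + 3.00·(cos339°, sin339°) = (2.8007, -1.0751)
θ=339°: |BD| = 8.2694
θ=339°: circle(B,7.00) ∩ circle(D,3.00): a=6.5533, h=2.4606
θ=339°:   candidates: C₊=(8.9785,2.2166) cross=20.348; C₋=(9.6183,-2.6629) cross=-20.348
θ=339°:   branch - wants cross < 0 → take C=(9.6183,-2.6629) (cross=-20.348)
θ=339°: ex = (C−B)/|BC| = (0.9739,-0.2268); ey = (0.2268,0.9739)
θ=339°: P = B + -2.79·ex + 2.81·ey = (0.7208,2.2945)

θ=16°: 1.67 4.60
θ=313°: -0.71 0.65
θ=339°: 0.72 2.29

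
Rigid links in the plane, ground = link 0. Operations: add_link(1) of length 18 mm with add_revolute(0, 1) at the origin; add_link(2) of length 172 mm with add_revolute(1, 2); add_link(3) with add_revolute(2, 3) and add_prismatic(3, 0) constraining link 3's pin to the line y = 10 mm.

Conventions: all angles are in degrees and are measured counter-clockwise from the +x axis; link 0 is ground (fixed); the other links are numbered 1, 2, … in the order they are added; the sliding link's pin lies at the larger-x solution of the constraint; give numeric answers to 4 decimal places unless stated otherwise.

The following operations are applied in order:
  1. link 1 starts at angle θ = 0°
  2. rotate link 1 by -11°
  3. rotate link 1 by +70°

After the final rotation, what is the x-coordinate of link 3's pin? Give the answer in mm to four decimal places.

geometry: r = 18 mm, L = 172 mm, e = 10 mm; θ starts at 0°
rotate link 1 by -11°: θ ← 0° -11° = -11°
rotate link 1 by +70°: θ ← -11° +70° = 59°
crank pin P = (r cos θ, r sin θ) = (9.270685, 15.429011)
h = r sin θ − e = 15.429011 − 10 = 5.429011
x = r cos θ + √(L² − h²) = 9.270685 + 171.914298 = 181.184983

181.1850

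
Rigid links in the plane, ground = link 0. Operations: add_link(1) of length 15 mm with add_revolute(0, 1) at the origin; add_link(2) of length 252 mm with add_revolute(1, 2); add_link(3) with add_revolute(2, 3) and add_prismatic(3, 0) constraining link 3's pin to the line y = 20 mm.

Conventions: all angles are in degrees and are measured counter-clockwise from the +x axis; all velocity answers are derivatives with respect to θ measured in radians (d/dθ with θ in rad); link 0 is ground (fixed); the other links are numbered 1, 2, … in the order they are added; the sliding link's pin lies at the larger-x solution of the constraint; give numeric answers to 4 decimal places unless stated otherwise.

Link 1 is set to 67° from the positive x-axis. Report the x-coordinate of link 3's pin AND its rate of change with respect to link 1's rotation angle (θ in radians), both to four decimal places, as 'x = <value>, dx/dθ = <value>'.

geometry: r = 15 mm, L = 252 mm, e = 20 mm
crank pin P = (r cos θ, r sin θ) = (5.860967, 13.807573)
h = r sin θ − e = 13.807573 − 20 = -6.192427
x = r cos θ + √(L² − h²) = 5.860967 + 251.923905 = 257.784872
dx/dθ = −r sin θ − h·r cos θ/√(L² − h²) (θ in radians; h = -6.192427) = -13.663507

x = 257.7849, dx/dθ = -13.6635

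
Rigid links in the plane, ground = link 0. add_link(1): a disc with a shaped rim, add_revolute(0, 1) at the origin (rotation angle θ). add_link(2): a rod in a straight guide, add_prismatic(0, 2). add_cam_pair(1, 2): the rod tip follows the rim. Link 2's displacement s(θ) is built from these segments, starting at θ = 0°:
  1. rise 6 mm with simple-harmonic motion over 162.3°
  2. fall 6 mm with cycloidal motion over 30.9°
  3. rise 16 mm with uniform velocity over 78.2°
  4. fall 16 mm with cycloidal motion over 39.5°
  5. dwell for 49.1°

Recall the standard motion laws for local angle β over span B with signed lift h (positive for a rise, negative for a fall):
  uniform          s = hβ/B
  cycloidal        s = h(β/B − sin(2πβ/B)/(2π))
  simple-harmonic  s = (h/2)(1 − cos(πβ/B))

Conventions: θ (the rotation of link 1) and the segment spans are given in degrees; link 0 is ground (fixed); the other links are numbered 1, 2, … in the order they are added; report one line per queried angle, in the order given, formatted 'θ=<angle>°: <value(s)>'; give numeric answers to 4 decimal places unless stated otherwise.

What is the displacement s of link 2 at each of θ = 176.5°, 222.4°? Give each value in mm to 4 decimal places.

segment 1 (0° to 162.3°, simple-harmonic, h = 6) is passed completely: s = 0.0000 + (6) = 6.0000
θ = 176.5° falls in segment 2 (162.3° to 193.2°, cycloidal, h = -6): β = 176.5 − 162.3 = 14.2°, B = 30.9°; Δs = -6·(0.4595 − sin(2π·0.4595)/(2π)) = -2.5172; s = 6.0000 − 2.5172 = 3.4828
segment 2 (162.3° to 193.2°, cycloidal, h = -6) is passed completely: s = 6.0000 + (-6) = 0.0000
θ = 222.4° falls in segment 3 (193.2° to 271.4°, uniform, h = 16): β = 222.4 − 193.2 = 29.2°, B = 78.2°; Δs = 16·29.2/78.2 = 5.9744; s = 0.0000 + 5.9744 = 5.9744

θ=176.5°: 3.4828
θ=222.4°: 5.9744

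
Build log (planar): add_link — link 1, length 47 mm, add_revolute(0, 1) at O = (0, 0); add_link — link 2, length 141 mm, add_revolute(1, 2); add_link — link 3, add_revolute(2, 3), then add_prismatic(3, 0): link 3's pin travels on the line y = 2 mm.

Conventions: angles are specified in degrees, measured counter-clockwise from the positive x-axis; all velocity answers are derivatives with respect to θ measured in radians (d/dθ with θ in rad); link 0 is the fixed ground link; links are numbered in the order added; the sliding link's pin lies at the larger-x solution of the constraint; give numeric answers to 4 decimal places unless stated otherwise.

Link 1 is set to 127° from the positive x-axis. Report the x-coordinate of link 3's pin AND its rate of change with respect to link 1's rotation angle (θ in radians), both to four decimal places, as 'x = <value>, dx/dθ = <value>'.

geometry: r = 47 mm, L = 141 mm, e = 2 mm
crank pin P = (r cos θ, r sin θ) = (-28.285306, 37.535869)
h = r sin θ − e = 37.535869 − 2 = 35.535869
x = r cos θ + √(L² − h²) = -28.285306 + 136.448532 = 108.163226
dx/dθ = −r sin θ − h·r cos θ/√(L² − h²) (θ in radians; h = 35.535869) = -30.169407

x = 108.1632, dx/dθ = -30.1694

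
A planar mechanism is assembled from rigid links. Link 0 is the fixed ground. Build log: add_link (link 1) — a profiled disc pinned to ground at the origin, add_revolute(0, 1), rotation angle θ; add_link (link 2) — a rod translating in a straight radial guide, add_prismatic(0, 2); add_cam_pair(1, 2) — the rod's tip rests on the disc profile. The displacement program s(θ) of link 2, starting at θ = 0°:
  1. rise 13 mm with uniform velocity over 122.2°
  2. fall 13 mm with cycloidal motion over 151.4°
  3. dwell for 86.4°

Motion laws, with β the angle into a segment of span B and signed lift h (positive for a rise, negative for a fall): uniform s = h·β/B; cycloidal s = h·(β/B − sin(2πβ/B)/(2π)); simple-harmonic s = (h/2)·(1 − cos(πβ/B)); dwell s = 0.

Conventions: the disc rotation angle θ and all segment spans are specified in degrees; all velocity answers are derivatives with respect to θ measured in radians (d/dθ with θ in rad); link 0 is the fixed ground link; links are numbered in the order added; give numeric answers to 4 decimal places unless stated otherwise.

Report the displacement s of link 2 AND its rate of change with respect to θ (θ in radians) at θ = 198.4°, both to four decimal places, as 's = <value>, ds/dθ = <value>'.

seg 1 [0°–122.2°] uniform, h=13: full span → s += 13 → s = 13.0000
seg 2 [122.2°–273.6°] cycloidal, h=-13: θ=198.4° here. β=76.2, B=151.4. -13·(0.5033 − sin(2π·0.5033)/(2π)) = -6.5859 → s = 6.4141
velocity in seg [122.2°–273.6°] (cycloidal), θ in radians: β = 76.2° = 1.3299 rad, B = 151.4° = 2.6424 rad; ds/dθ = (h/B)(1 − cos(2πβ/B)) = ((-13)/2.6424)(1 − cos(2π·0.5033)) = -9.838375 mm/rad

s = 6.4141, ds/dθ = -9.8384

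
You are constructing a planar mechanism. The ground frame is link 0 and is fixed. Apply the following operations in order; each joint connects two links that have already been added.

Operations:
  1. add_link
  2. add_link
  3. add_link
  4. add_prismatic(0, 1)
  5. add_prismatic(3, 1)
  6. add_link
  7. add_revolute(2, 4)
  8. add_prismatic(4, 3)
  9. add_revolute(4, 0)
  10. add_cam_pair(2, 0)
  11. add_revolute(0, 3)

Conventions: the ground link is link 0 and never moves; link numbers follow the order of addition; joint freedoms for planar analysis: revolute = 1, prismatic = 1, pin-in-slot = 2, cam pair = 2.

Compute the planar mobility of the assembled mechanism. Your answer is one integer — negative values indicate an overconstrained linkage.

ground; <1,0,0>
#1 <2,0,0>
#2 <3,0,0>
#3 <4,0,0>
P:0↔1 J1 <4,1,0>
P:3↔1 J1 <4,2,0>
#4 <5,2,0>
R:2↔4 J1 <5,3,0>
P:4↔3 J1 <5,4,0>
R:4↔0 J1 <5,5,0>
C:2↔0 J2 <5,5,1>
R:0↔3 J1 <5,6,1>
3×4 − 2×6 − 1×1 = -1

M = -1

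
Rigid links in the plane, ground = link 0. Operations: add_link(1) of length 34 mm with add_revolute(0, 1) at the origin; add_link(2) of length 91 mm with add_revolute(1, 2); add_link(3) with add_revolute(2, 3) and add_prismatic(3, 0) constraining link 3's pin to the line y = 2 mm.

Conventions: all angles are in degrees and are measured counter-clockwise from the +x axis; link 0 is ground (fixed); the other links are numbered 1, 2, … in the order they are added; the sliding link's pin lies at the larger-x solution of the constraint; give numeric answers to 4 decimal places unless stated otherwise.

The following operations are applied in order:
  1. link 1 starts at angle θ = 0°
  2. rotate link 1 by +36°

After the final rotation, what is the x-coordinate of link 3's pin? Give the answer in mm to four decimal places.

geometry: r = 34 mm, L = 91 mm, e = 2 mm; θ starts at 0°
rotate link 1 by +36°: θ ← 0° +36° = 36°
crank pin P = (r cos θ, r sin θ) = (27.506578, 19.984699)
h = r sin θ − e = 19.984699 − 2 = 17.984699
x = r cos θ + √(L² − h²) = 27.506578 + 89.205104 = 116.711682

116.7117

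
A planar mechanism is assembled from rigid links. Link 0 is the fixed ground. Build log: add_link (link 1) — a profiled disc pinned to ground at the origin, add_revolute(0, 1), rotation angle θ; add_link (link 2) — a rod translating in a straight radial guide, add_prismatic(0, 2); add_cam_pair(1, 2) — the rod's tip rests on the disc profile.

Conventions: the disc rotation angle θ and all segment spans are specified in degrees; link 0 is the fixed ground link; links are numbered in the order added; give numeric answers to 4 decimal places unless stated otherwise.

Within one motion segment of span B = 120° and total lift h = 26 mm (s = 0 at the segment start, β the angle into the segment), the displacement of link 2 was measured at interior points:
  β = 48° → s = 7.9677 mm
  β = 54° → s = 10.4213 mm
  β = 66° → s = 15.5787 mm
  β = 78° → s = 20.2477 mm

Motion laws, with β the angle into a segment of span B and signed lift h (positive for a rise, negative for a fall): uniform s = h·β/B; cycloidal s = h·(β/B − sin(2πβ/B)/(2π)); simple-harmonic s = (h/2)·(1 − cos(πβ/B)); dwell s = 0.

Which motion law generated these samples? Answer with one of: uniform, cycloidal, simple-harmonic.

candidates at β/B = r: uniform s = h·r (linear in β); cycloidal s = h·(r − sin(2πr)/(2π)); simple-harmonic s = (h/2)(1 − cos(πr))
β=48°: printed 7.9677 | uniform 10.4000, cycloidal 7.9677, simple-harmonic 8.9828
β=54°: printed 10.4213 | uniform 11.7000, cycloidal 10.4213, simple-harmonic 10.9664
β=66°: printed 15.5787 | uniform 14.3000, cycloidal 15.5787, simple-harmonic 15.0336
β=78°: printed 20.2477 | uniform 16.9000, cycloidal 20.2477, simple-harmonic 18.9019
only one law matches every sample → cycloidal

cycloidal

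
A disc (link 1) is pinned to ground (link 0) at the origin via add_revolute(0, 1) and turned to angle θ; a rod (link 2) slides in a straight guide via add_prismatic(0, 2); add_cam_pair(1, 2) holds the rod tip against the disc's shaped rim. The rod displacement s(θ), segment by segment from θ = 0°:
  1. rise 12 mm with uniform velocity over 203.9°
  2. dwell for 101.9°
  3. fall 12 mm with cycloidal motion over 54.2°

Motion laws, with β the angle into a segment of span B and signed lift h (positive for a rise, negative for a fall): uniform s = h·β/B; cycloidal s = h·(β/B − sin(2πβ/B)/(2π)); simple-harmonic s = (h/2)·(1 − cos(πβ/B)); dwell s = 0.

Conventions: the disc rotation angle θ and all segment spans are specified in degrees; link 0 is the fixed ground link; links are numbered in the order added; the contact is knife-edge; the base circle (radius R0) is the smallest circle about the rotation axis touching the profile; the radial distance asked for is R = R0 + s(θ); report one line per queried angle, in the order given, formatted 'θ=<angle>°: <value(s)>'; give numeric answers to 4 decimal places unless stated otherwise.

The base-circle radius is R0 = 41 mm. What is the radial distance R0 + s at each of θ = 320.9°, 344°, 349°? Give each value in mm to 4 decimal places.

segment 1 (0° to 203.9°, uniform, h = 12) is passed completely: s = 0.0000 + (12) = 12.0000
segment 2 (203.9° to 305.8°, dwell): s unchanged at 12.0000
θ = 320.9° falls in segment 3 (305.8° to 360°, cycloidal, h = -12): β = 320.9 − 305.8 = 15.1°, B = 54.2°; Δs = -12·(0.2786 − sin(2π·0.2786)/(2π)) = -1.4641; s = 12.0000 − 1.4641 = 10.5359
θ = 344° falls in segment 3 (305.8° to 360°, cycloidal, h = -12): β = 344 − 305.8 = 38.2°, B = 54.2°; Δs = -12·(0.7048 − sin(2π·0.7048)/(2π)) = -10.2909; s = 12.0000 − 10.2909 = 1.7091
θ = 349° falls in segment 3 (305.8° to 360°, cycloidal, h = -12): β = 349 − 305.8 = 43.2°, B = 54.2°; Δs = -12·(0.7970 − sin(2π·0.7970)/(2π)) = -11.3916; s = 12.0000 − 11.3916 = 0.6084
θ=320.9°: R = R0 + s = 41 + 10.5359 = 51.5359
θ=344°: R = R0 + s = 41 + 1.7091 = 42.7091
θ=349°: R = R0 + s = 41 + 0.6084 = 41.6084

θ=320.9°: 51.5359
θ=344°: 42.7091
θ=349°: 41.6084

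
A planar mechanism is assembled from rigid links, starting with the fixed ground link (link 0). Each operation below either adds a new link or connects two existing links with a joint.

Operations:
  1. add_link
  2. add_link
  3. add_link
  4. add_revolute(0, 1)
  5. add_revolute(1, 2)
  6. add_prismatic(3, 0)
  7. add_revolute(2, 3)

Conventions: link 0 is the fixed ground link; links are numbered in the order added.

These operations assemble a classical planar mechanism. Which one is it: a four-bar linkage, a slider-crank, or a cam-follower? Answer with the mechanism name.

links: 4 (incl. ground); joints: 3 revolute, 1 prismatic, 0 higher (cam) pair, forming one closed loop
4 links, 3 revolutes + 1 prismatic in one loop → slider-crank

slider-crank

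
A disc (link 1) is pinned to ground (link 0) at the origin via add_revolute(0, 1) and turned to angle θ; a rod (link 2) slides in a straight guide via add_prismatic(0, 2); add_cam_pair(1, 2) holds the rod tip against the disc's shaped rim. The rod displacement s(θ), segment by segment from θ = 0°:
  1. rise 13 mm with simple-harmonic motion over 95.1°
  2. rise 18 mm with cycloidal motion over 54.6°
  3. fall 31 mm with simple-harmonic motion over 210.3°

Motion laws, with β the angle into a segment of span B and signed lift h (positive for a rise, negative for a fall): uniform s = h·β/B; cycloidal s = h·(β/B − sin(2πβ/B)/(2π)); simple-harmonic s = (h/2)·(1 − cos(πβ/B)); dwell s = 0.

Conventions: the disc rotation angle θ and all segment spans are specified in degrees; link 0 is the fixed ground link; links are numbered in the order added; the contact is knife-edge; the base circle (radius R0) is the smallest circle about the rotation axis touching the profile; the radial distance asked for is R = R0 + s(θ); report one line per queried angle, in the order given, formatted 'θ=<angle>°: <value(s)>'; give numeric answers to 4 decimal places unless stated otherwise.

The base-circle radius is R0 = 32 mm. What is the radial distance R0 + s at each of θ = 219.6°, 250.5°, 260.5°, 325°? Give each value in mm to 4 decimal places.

segment 1 (0° to 95.1°, simple-harmonic, h = 13) is passed completely: s = 0.0000 + (13) = 13.0000
segment 2 (95.1° to 149.7°, cycloidal, h = 18) is passed completely: s = 13.0000 + (18) = 31.0000
θ = 219.6° falls in segment 3 (149.7° to 360°, simple-harmonic, h = -31): β = 219.6 − 149.7 = 69.9°, B = 210.3°; Δs = -31/2·(1 − cos(π·0.3324)) = -7.7099; s = 31.0000 − 7.7099 = 23.2901
θ = 250.5° falls in segment 3 (149.7° to 360°, simple-harmonic, h = -31): β = 250.5 − 149.7 = 100.8°, B = 210.3°; Δs = -31/2·(1 − cos(π·0.4793)) = -14.4935; s = 31.0000 − 14.4935 = 16.5065
θ = 260.5° falls in segment 3 (149.7° to 360°, simple-harmonic, h = -31): β = 260.5 − 149.7 = 110.8°, B = 210.3°; Δs = -31/2·(1 − cos(π·0.5269)) = -16.8067; s = 31.0000 − 16.8067 = 14.1933
θ = 325° falls in segment 3 (149.7° to 360°, simple-harmonic, h = -31): β = 325 − 149.7 = 175.3°, B = 210.3°; Δs = -31/2·(1 − cos(π·0.8336)) = -28.9292; s = 31.0000 − 28.9292 = 2.0708
θ=219.6°: R = R0 + s = 32 + 23.2901 = 55.2901
θ=250.5°: R = R0 + s = 32 + 16.5065 = 48.5065
θ=260.5°: R = R0 + s = 32 + 14.1933 = 46.1933
θ=325°: R = R0 + s = 32 + 2.0708 = 34.0708

θ=219.6°: 55.2901
θ=250.5°: 48.5065
θ=260.5°: 46.1933
θ=325°: 34.0708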